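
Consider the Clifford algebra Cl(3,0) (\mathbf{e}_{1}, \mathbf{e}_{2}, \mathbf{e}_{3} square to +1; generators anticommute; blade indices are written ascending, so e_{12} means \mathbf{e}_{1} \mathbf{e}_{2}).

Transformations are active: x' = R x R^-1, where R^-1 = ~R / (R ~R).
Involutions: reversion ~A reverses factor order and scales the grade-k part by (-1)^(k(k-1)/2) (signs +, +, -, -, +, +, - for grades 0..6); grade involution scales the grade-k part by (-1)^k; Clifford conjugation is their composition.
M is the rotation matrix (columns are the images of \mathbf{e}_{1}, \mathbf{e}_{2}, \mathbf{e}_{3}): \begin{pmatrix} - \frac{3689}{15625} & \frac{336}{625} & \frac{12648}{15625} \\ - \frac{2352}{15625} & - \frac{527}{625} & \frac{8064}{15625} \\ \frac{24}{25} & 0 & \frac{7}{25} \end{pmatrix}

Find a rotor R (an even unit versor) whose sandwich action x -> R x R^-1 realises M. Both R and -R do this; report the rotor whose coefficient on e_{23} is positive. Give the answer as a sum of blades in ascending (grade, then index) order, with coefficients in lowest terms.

Method: write R = a + b12*e_{12} + b13*e_{13} + b23*e_{23} with a^2 + b12^2 + b13^2 + b23^2 = 1 (so R^-1 = ~R). Expanding the columns R e_j ~R gives tr M = 4a^2 - 1 and, from the antisymmetric part, M21 - M12 = -4a*b12, M13 - M31 = 4a*b13, M32 - M23 = -4a*b23.
Here tr M = -\frac{12489}{15625}, so a^2 = (1 + tr M)/4 = \frac{784}{15625} and a = ±\frac{28}{125}. Taking a = \frac{28}{125}: M21 - M12 = -\frac{10752}{15625}, M13 - M31 = -\frac{2352}{15625}, M32 - M23 = -\frac{8064}{15625}, giving b12 = \frac{96}{125}, b13 = -\frac{21}{125}, b23 = \frac{72}{125}, i.e. R = \frac{28}{125} + \frac{96}{125} e_{12} - \frac{21}{125} e_{13} + \frac{72}{125} e_{23}.
Its e_{23} coefficient is already positive.
Answer: \frac{28}{125} + \frac{96}{125} e_{12} - \frac{21}{125} e_{13} + \frac{72}{125} e_{23}. Key observation: the double cover Spin(3) -> SO(3) sends R and -R to the same matrix (trace -\frac{12489}{15625} here), so the stated sign of the e_{23} coefficient is what selects one sheet.


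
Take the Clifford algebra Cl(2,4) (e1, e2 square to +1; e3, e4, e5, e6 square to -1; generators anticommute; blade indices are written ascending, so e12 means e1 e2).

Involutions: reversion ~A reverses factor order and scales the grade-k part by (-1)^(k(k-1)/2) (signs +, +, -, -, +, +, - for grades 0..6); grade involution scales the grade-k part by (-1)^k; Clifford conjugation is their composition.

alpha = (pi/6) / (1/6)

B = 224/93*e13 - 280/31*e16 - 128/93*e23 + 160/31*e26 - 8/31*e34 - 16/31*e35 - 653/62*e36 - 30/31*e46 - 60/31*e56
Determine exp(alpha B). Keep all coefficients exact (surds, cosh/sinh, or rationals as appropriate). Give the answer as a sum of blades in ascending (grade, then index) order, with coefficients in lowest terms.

B^2 term by term: the squares give (224/93)^2*(e13)^2 + (-280/31)^2*(e16)^2 + (-128/93)^2*(e23)^2 + (160/31)^2*(e26)^2 + (-8/31)^2*(e34)^2 + (-16/31)^2*(e35)^2 + (-653/62)^2*(e36)^2 + (-30/31)^2*(e46)^2 + (-60/31)^2*(e56)^2 = 50176/8649*(+1) + 78400/961*(+1) + 16384/8649*(+1) + 25600/961*(+1) + 64/961*(-1) + 256/961*(-1) + 426409/3844*(-1) + 900/961*(-1) + 3600/961*(-1) = -1/36 (each basis 2-blade squares to minus the product of its generators' squares); cross terms between blades sharing an index anticommute and cancel; the commuting (index-disjoint) pairs give grade-4 terms 2*c*c'*(blade product), which cancel blade by blade — e1236: -71680/2883 + 71680/2883 = 0; e1346: -4480/961 + 4480/961 = 0; e1356: -8960/961 + 8960/961 = 0; e2346: 2560/961 - 2560/961 = 0; e2356: 5120/961 - 5120/961 = 0; e3456: 960/961 - 960/961 = 0 — confirming B is simple. So B^2 = -1/36.
B^2 = -1/36 — a negative square means the series sums to a rotation: l = 1/6, alpha*l = pi/6, so exp(alpha B) = cos(pi/6) + (sin(pi/6)/(1/6))*B = sqrt(3)/2 + (3)*B.
Answer: sqrt(3)/2 + 224/31*e13 - 840/31*e16 - 128/31*e23 + 480/31*e26 - 24/31*e34 - 48/31*e35 - 1959/62*e36 - 90/31*e46 - 180/31*e56


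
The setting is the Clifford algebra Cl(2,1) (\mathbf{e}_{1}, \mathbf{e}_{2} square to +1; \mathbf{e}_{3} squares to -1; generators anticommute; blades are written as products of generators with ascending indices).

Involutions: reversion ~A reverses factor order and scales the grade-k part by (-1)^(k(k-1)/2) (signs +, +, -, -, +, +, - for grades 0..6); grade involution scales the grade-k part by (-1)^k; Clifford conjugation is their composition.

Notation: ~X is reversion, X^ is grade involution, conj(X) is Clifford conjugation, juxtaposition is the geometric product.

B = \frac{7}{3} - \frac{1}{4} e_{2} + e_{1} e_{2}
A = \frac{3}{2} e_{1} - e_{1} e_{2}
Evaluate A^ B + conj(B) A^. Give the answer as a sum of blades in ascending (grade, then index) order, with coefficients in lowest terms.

first term: 1 - \frac{13}{4} e_{1} - \frac{3}{2} e_{2} - \frac{47}{24} e_{1} e_{2}
second term: -1 - \frac{13}{4} e_{1} - \frac{3}{2} e_{2} - \frac{47}{24} e_{1} e_{2}
Answer: -\frac{13}{2} e_{1} - 3 e_{2} - \frac{47}{12} e_{1} e_{2}


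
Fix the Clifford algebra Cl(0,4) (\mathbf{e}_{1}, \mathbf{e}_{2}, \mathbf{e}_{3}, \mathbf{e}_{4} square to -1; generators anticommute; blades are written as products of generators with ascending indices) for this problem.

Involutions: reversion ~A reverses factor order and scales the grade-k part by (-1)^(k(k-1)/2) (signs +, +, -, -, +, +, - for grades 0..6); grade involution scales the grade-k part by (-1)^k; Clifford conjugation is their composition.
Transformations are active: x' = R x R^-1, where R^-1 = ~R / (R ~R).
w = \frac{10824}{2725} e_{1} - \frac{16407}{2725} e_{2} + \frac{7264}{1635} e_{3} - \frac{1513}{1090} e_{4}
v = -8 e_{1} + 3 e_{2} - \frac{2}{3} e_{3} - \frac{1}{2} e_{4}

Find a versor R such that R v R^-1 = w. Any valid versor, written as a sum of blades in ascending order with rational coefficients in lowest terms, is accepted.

A norm check does it: q(v) = q(w) = -\frac{2653}{36}, hence R = v + w = -\frac{10976}{2725} e_{1} - \frac{8232}{2725} e_{2} + \frac{2058}{545} e_{3} - \frac{1029}{545} e_{4} realises the map — parallel part kept, (v - w)/2 negated, v carried to w.
Answer: -\frac{10976}{2725} e_{1} - \frac{8232}{2725} e_{2} + \frac{2058}{545} e_{3} - \frac{1029}{545} e_{4}


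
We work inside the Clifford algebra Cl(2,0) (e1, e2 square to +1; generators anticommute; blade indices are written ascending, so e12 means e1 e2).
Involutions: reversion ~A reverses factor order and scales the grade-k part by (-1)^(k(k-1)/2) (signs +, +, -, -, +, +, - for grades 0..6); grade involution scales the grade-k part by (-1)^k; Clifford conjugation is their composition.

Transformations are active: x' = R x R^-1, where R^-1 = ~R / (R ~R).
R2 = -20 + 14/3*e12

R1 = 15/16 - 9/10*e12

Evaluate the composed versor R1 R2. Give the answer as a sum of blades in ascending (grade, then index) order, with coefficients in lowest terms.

Distribute over the terms of R1 (each basis-blade product reordered to ascending indices, repeated generators contracted through their squares):
(15/16) R2 = -75/4 + 35/8*e12
(-9/10*e12) R2 = 21/5 + 18*e12
Summing the partial products and collecting blades:
Answer: -291/20 + 179/8*e12


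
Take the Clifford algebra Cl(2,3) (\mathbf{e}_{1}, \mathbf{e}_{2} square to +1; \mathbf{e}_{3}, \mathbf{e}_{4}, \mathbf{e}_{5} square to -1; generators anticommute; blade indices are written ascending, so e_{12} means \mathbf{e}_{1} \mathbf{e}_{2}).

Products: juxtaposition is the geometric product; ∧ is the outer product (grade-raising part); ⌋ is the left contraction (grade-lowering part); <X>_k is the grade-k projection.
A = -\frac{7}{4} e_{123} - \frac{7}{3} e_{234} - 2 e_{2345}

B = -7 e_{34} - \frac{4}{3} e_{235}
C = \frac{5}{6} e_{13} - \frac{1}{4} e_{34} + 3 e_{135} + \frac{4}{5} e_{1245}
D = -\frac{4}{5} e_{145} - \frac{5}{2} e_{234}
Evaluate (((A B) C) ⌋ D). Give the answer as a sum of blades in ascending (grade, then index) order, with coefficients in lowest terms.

step 1: -\frac{49}{3} e_{2} - \frac{8}{3} e_{4} + \frac{7}{3} e_{15} - 14 e_{25} + \frac{28}{9} e_{45} - \frac{49}{4} e_{124}
step 2: -\frac{19}{3} e_{3} - \frac{49}{5} e_{5} - \frac{112}{45} e_{12} + \frac{56}{5} e_{14} + \frac{28}{15} e_{24} + \frac{7}{6} e_{35} - \frac{3647}{144} e_{123} + \frac{32}{15} e_{125} - \frac{104}{9} e_{134} + \frac{196}{15} e_{145} + \frac{343}{24} e_{234} + \frac{182}{3} e_{1235} - \frac{647}{108} e_{1345} + \frac{161}{4} e_{2345}
step 3: \frac{18473}{400} + \frac{14}{3} e_{3} - \frac{224}{25} e_{5} - \frac{196}{25} e_{14} + \frac{95}{6} e_{24}
Answer: \frac{18473}{400} + \frac{14}{3} e_{3} - \frac{224}{25} e_{5} - \frac{196}{25} e_{14} + \frac{95}{6} e_{24}


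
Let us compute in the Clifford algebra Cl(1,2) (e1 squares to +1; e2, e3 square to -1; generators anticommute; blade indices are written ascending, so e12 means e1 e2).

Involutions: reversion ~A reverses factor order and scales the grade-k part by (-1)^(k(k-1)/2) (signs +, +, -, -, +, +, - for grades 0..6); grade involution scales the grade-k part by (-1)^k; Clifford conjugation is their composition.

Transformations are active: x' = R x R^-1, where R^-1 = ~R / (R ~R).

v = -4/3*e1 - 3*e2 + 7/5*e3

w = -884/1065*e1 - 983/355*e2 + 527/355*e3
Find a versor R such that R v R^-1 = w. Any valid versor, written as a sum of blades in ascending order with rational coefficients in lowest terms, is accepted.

Why this works: both vectors square to -2066/225, so q(v) = q(w) and R = v + w = -768/355*e1 - 2048/355*e2 + 1024/355*e3 carries v to w — its own direction survives, the complement (v - w)/2 flips.
Answer: -768/355*e1 - 2048/355*e2 + 1024/355*e3


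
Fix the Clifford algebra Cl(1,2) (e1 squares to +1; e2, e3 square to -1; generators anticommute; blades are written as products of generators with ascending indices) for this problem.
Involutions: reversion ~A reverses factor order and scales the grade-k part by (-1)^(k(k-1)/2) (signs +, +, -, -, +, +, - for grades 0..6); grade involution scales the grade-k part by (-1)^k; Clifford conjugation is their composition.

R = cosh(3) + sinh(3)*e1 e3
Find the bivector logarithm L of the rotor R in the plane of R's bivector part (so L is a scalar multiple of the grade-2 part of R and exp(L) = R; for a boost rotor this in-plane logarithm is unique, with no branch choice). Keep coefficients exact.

The scalar part of R is cosh(3), which determines |rapidity| via cosh; the sign lives in the bivector part, and pairing them (bivector part over sinh of the rapidity = the plane) gives the unique in-plane L = rapidity * plane.
Concretely: cosh(rapidity) = cosh(3) gives rapidity = ±3, and since rapidity/sinh(rapidity) is even the sign is immaterial: L = (rapidity/sinh(rapidity)) * <R>_2 = (3/sinh(3)) * <R>_2.
Answer: 3*e1 e3


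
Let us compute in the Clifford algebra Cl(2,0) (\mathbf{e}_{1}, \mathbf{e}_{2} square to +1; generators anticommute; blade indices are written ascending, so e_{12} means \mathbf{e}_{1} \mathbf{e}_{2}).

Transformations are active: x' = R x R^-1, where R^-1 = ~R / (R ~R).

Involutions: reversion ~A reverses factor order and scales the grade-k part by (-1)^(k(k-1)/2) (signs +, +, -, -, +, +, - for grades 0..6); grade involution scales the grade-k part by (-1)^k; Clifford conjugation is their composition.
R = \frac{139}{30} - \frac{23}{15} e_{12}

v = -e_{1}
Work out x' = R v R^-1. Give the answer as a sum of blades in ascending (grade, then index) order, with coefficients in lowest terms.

~R = \frac{139}{30} + \frac{23}{15} e_{12}, and R ~R = \frac{21437}{900}, so R^-1 = ~R / (\frac{21437}{900}).
R v = -\frac{139}{30} e_{1} - \frac{23}{15} e_{2}
Answer: -\frac{17205}{21437} e_{1} - \frac{12788}{21437} e_{2}


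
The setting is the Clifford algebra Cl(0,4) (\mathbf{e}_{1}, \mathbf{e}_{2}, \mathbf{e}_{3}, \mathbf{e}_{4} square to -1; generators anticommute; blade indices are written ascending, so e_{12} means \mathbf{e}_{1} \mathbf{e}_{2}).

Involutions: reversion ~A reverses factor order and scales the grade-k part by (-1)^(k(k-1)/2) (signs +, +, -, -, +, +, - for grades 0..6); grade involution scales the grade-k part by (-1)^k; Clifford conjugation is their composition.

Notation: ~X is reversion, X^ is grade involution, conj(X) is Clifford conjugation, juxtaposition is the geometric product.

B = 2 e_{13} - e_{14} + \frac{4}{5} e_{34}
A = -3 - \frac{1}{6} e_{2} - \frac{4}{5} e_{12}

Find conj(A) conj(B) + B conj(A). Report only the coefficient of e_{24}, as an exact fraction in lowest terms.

first term: 6 e_{13} - 3 e_{14} - \frac{8}{5} e_{23} + \frac{4}{5} e_{24} + \frac{12}{5} e_{34} + \frac{1}{3} e_{123} - \frac{1}{6} e_{124} - \frac{2}{15} e_{234} - \frac{16}{25} e_{1234}
second term: -6 e_{13} + 3 e_{14} - \frac{8}{5} e_{23} + \frac{4}{5} e_{24} - \frac{12}{5} e_{34} - \frac{1}{3} e_{123} + \frac{1}{6} e_{124} + \frac{2}{15} e_{234} + \frac{16}{25} e_{1234}
Answer: \frac{8}{5}


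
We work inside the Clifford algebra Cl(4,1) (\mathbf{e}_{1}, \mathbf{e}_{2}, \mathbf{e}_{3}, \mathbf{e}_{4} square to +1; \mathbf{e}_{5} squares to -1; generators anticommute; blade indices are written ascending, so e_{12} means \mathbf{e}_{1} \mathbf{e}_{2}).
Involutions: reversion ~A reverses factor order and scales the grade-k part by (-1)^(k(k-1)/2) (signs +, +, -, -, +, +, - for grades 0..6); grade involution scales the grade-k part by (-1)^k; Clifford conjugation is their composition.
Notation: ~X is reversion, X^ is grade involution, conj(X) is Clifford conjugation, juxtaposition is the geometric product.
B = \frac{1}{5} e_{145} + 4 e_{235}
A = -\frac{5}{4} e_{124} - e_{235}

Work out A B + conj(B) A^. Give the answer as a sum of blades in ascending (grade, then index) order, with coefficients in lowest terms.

first term: -4 - \frac{1}{4} e_{25} + \frac{1}{5} e_{1234} - 5 e_{1345}
second term: 4 - \frac{1}{4} e_{25} - \frac{1}{5} e_{1234} + 5 e_{1345}
Answer: -\frac{1}{2} e_{25}


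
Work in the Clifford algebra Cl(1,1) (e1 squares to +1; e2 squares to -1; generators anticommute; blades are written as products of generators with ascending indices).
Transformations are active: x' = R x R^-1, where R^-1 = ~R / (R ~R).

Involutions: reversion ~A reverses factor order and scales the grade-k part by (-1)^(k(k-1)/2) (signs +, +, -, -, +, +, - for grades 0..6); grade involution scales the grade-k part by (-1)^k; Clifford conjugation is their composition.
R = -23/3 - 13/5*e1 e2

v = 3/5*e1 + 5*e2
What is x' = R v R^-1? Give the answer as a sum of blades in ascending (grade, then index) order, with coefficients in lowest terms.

~R = -23/3 + 13/5*e1 e2, and R ~R = 11704/225, so R^-1 = ~R / (11704/225).
R v = 42/5*e1 - 2758/75*e2
Answer: -6429/2090*e1 + 2441/418*e2


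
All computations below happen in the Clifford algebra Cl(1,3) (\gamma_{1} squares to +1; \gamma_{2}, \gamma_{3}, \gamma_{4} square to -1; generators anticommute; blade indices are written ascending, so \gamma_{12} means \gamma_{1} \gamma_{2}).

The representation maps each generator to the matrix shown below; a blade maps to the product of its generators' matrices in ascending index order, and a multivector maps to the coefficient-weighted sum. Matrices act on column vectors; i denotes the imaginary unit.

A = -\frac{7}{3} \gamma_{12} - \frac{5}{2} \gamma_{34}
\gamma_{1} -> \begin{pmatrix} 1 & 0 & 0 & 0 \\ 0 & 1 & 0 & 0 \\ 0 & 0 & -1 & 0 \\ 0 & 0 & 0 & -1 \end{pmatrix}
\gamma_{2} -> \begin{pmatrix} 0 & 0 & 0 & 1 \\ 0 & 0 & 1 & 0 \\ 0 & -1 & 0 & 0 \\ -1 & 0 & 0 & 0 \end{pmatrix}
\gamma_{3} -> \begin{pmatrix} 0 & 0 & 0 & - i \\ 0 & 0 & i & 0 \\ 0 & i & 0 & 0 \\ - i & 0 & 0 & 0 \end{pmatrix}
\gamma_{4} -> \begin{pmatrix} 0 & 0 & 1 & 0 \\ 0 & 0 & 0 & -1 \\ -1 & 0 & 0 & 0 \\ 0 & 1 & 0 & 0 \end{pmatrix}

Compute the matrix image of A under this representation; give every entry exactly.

Bivector images (products of the table entries): rho(\gamma_{12}) = rho(\gamma_{1})rho(\gamma_{2}) = \begin{pmatrix} 0 & 0 & 0 & 1 \\ 0 & 0 & 1 & 0 \\ 0 & 1 & 0 & 0 \\ 1 & 0 & 0 & 0 \end{pmatrix}; rho(\gamma_{34}) = rho(\gamma_{3})rho(\gamma_{4}) = \begin{pmatrix} 0 & - i & 0 & 0 \\ - i & 0 & 0 & 0 \\ 0 & 0 & 0 & - i \\ 0 & 0 & - i & 0 \end{pmatrix}.
M = (-\frac{7}{3})*rho(\gamma_{12}) + (-\frac{5}{2})*rho(\gamma_{34}), summed entrywise:
Answer: \begin{pmatrix} 0 & \frac{5 i}{2} & 0 & - \frac{7}{3} \\ \frac{5 i}{2} & 0 & - \frac{7}{3} & 0 \\ 0 & - \frac{7}{3} & 0 & \frac{5 i}{2} \\ - \frac{7}{3} & 0 & \frac{5 i}{2} & 0 \end{pmatrix}


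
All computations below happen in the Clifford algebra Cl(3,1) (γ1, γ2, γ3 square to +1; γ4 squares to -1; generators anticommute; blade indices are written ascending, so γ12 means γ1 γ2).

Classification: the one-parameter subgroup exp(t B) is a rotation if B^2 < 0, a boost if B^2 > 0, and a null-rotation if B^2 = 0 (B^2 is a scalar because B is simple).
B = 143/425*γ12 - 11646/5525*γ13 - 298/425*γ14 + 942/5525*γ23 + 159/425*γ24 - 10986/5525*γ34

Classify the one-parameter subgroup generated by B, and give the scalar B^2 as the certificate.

B^2 term by term: the squares give (143/425)^2*(γ12)^2 + (-11646/5525)^2*(γ13)^2 + (-298/425)^2*(γ14)^2 + (942/5525)^2*(γ23)^2 + (159/425)^2*(γ24)^2 + (-10986/5525)^2*(γ34)^2 = 20449/180625*(-1) + 135629316/30525625*(-1) + 88804/180625*(+1) + 887364/30525625*(-1) + 25281/180625*(+1) + 120692196/30525625*(+1) = 0 (each basis 2-blade squares to minus the product of its generators' squares); cross terms between blades sharing an index anticommute and cancel; the commuting (index-disjoint) pairs give grade-4 terms 2*c*c'*(blade product), which cancel blade by blade — γ1234: -241692/180625 + 3703428/2348125 - 561432/2348125 = 0 — confirming B is simple. So B^2 = 0.
Answer: null-rotation, certificate B^2 = 0. No conjugation can change B^2 = 0; the sign gives the class.


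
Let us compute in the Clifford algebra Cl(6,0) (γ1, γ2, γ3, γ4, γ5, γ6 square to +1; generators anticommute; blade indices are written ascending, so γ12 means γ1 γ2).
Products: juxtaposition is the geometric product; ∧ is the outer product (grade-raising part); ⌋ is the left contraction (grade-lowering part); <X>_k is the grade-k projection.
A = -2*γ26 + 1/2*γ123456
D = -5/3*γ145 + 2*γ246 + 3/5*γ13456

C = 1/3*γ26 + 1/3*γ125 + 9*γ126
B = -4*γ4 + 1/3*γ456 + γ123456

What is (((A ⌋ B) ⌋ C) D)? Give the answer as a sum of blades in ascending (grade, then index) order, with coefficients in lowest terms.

step 1: -1/2 - 2*γ1345
step 2: -1/6*γ26 - 1/6*γ125 - 9/2*γ126
step 3: -1/3*γ4 - 9*γ14 - 5/18*γ24 - 1/3*γ1456 + 27/10*γ2345 - 1/10*γ2346 + 15/2*γ2456 + 1/10*γ12345 + 5/18*γ12456
Answer: -1/3*γ4 - 9*γ14 - 5/18*γ24 - 1/3*γ1456 + 27/10*γ2345 - 1/10*γ2346 + 15/2*γ2456 + 1/10*γ12345 + 5/18*γ12456


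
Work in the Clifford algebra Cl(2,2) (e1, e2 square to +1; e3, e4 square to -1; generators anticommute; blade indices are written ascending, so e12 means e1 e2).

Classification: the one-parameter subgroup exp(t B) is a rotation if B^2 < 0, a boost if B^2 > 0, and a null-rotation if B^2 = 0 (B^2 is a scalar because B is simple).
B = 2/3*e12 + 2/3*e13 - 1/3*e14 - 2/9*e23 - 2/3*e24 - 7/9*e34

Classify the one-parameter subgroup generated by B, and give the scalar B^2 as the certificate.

B^2 term by term: the squares give (2/3)^2*(e12)^2 + (2/3)^2*(e13)^2 + (-1/3)^2*(e14)^2 + (-2/9)^2*(e23)^2 + (-2/3)^2*(e24)^2 + (-7/9)^2*(e34)^2 = 4/9*(-1) + 4/9*(+1) + 1/9*(+1) + 4/81*(+1) + 4/9*(+1) + 49/81*(-1) = 0 (each basis 2-blade squares to minus the product of its generators' squares); cross terms between blades sharing an index anticommute and cancel; the commuting (index-disjoint) pairs give grade-4 terms 2*c*c'*(blade product), which cancel blade by blade — e1234: -28/27 + 8/9 + 4/27 = 0 — confirming B is simple. So B^2 = 0.
Answer: null-rotation, certificate B^2 = 0. The invariant at work: B^2 = 0 is unchanged by conjugation, hence its sign classifies the subgroup whatever basis B is written in.


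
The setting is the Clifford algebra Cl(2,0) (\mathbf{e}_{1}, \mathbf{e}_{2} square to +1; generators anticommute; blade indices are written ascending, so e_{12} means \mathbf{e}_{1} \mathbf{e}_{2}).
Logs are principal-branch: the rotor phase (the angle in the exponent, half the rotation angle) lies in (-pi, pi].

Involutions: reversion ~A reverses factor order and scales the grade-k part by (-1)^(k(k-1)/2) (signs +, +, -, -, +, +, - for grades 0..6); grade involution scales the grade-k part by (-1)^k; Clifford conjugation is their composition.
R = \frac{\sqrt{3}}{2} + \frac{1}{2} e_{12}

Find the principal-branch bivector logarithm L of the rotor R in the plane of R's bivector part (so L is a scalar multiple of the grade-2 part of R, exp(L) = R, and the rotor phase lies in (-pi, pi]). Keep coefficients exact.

The scalar part of R is \frac{\sqrt{3}}{2}, which pins the rotor phase on the principal branch; dividing the bivector part by the sine of that phase recovers the unit plane, and L is the phase times that plane.
Concretely: cos(phase) = \frac{\sqrt{3}}{2} gives phase = ±\frac{\pi}{6}, and since phase/sin(phase) is even the sign is immaterial: L = (phase/sin(phase)) * <R>_2 = (\frac{\pi}{3}) * <R>_2.
Answer: \frac{\pi}{6} e_{12}


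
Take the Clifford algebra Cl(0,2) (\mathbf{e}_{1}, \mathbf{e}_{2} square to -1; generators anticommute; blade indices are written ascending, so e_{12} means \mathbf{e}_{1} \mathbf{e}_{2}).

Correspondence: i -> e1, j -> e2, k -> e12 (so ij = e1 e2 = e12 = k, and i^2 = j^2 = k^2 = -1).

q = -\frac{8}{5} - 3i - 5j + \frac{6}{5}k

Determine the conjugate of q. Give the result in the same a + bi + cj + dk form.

In blades: q = -\frac{8}{5} - 3 e_{1} - 5 e_{2} + \frac{6}{5} e_{12}.
Conjugation here is Clifford conjugation: the scalar is fixed and the grade-1 and grade-2 blades all flip sign, giving -\frac{8}{5} + 3 e_{1} + 5 e_{2} - \frac{6}{5} e_{12}; translating back:
Answer: -\frac{8}{5} + 3i + 5j - \frac{6}{5}k


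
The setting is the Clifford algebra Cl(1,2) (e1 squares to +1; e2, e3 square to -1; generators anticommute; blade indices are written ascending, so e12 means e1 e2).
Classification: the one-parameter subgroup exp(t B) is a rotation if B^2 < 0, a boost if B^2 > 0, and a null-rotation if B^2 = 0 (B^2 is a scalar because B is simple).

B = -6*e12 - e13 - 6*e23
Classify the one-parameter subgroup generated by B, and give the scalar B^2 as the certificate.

B^2 term by term: the squares give (-6)^2*(e12)^2 + (-1)^2*(e13)^2 + (-6)^2*(e23)^2 = 36*(+1) + 1*(+1) + 36*(-1) = 1 (each basis 2-blade squares to minus the product of its generators' squares); cross terms between blades sharing an index anticommute and cancel. So B^2 = 1.
Answer: boost, certificate B^2 = 1. The invariant at work: B^2 = 1 is unchanged by conjugation, hence its sign classifies the subgroup whatever basis B is written in.


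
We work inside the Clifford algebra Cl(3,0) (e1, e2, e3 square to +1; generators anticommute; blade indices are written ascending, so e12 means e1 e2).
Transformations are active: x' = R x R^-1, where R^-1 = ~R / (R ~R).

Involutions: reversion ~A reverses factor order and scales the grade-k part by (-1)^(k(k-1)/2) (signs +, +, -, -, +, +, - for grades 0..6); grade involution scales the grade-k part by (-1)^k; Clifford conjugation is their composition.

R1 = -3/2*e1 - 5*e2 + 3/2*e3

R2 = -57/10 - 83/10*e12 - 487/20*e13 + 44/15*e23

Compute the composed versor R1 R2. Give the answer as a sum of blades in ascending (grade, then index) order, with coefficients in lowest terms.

Distribute over the terms of R1 (each basis-blade product reordered to ascending indices, repeated generators contracted through their squares):
(-3/2*e1) R2 = 171/20*e1 + 249/20*e2 + 1461/40*e3 - 22/5*e123
(-5*e2) R2 = -83/2*e1 + 57/2*e2 - 44/3*e3 - 487/4*e123
(3/2*e3) R2 = 1461/40*e1 - 22/5*e2 - 171/20*e3 - 249/20*e123
Summing the partial products and collecting blades:
Answer: 143/40*e1 + 731/20*e2 + 1597/120*e3 - 693/5*e123


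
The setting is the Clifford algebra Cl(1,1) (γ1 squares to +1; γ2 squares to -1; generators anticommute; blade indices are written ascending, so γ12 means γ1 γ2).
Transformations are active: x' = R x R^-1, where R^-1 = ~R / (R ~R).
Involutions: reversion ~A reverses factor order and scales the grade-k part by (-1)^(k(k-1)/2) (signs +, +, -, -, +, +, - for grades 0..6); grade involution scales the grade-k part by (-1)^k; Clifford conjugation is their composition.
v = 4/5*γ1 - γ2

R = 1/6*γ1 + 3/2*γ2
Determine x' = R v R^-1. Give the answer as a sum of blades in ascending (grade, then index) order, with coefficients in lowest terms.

~R = 1/6*γ1 + 3/2*γ2, and R ~R = -20/9, so R^-1 = ~R / (-20/9).
R v = 49/30 - 41/30*γ12
Answer: -209/200*γ1 - 241/200*γ2


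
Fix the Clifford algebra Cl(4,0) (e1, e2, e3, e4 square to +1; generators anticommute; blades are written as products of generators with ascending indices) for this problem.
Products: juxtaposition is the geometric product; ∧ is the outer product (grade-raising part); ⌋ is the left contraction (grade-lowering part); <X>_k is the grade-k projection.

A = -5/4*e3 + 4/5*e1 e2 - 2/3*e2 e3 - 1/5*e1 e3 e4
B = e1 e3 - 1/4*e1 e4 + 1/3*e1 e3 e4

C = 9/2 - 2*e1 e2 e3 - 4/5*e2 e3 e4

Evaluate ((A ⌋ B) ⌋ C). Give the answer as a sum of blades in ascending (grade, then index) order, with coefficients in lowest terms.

step 1: 1/15 + 5/4*e1 + 5/12*e1 e4
step 2: 3/10 - 5/2*e2 e3 - 2/15*e1 e2 e3 - 4/75*e2 e3 e4
Answer: 3/10 - 5/2*e2 e3 - 2/15*e1 e2 e3 - 4/75*e2 e3 e4


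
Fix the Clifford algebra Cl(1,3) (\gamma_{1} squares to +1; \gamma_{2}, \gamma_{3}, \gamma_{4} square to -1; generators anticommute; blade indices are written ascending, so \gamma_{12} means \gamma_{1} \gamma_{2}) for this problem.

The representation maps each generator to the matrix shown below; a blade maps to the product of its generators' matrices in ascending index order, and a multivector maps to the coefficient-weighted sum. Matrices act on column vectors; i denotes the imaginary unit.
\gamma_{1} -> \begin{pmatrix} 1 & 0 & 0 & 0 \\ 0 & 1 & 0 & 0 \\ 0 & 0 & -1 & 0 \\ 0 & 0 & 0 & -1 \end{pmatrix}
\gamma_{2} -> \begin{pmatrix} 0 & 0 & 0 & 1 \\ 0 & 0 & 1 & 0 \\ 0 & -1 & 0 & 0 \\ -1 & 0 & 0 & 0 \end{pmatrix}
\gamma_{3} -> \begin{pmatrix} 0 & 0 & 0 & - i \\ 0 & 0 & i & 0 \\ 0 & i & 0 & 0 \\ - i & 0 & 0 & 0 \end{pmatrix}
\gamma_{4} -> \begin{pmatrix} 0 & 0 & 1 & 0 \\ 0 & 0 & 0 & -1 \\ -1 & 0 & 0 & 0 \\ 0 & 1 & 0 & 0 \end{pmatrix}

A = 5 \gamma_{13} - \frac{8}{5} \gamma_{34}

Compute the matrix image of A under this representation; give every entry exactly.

Bivector images (products of the table entries): rho(\gamma_{13}) = rho(\gamma_{1})rho(\gamma_{3}) = \begin{pmatrix} 0 & 0 & 0 & - i \\ 0 & 0 & i & 0 \\ 0 & - i & 0 & 0 \\ i & 0 & 0 & 0 \end{pmatrix}; rho(\gamma_{34}) = rho(\gamma_{3})rho(\gamma_{4}) = \begin{pmatrix} 0 & - i & 0 & 0 \\ - i & 0 & 0 & 0 \\ 0 & 0 & 0 & - i \\ 0 & 0 & - i & 0 \end{pmatrix}.
M = (5)*rho(\gamma_{13}) + (-\frac{8}{5})*rho(\gamma_{34}), summed entrywise:
Answer: \begin{pmatrix} 0 & \frac{8 i}{5} & 0 & - 5 i \\ \frac{8 i}{5} & 0 & 5 i & 0 \\ 0 & - 5 i & 0 & \frac{8 i}{5} \\ 5 i & 0 & \frac{8 i}{5} & 0 \end{pmatrix}


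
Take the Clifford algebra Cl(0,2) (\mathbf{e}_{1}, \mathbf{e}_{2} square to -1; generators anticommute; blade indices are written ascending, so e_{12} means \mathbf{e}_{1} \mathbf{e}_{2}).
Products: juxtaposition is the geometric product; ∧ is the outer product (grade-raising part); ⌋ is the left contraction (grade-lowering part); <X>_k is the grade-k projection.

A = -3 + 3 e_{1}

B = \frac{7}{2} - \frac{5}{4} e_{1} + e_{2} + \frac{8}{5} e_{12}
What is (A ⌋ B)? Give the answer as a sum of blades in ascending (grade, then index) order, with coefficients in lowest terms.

step 1: -\frac{27}{4} + \frac{15}{4} e_{1} - \frac{39}{5} e_{2} - \frac{24}{5} e_{12}
Answer: -\frac{27}{4} + \frac{15}{4} e_{1} - \frac{39}{5} e_{2} - \frac{24}{5} e_{12}


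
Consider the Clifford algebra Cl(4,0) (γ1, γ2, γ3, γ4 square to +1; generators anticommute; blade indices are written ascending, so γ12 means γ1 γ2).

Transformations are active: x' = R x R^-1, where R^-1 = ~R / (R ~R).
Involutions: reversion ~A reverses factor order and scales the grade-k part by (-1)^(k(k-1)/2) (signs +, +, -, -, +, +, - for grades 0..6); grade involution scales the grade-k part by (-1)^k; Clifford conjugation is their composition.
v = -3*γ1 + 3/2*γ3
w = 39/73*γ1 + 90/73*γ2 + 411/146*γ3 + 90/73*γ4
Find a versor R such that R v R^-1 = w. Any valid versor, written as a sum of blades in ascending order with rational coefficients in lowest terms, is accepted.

Reasoning: v^2 = w^2 = 45/4 since conjugation preserves the quadratic form; R = v + w = -180/73*γ1 + 90/73*γ2 + 315/73*γ3 + 90/73*γ4 is then valid when invertible, keeping its own part and reversing (v - w)/2.
Answer: -180/73*γ1 + 90/73*γ2 + 315/73*γ3 + 90/73*γ4


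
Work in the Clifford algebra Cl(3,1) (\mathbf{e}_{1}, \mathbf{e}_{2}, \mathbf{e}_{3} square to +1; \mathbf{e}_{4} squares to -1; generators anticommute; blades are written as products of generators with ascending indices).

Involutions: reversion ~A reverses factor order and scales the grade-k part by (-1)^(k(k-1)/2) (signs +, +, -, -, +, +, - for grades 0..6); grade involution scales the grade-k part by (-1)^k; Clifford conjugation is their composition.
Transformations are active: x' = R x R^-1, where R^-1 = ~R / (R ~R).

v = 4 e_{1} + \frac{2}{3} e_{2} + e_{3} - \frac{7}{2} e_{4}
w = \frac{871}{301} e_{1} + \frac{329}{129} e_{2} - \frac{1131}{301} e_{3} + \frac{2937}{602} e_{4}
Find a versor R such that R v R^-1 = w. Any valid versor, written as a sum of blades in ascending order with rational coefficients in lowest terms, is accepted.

Here q(v) = q(w) = \frac{187}{36}; the classical choice R = v + w = \frac{2075}{301} e_{1} + \frac{415}{129} e_{2} - \frac{830}{301} e_{3} + \frac{415}{301} e_{4} then realises v -> w under the sandwich.
Answer: \frac{2075}{301} e_{1} + \frac{415}{129} e_{2} - \frac{830}{301} e_{3} + \frac{415}{301} e_{4}


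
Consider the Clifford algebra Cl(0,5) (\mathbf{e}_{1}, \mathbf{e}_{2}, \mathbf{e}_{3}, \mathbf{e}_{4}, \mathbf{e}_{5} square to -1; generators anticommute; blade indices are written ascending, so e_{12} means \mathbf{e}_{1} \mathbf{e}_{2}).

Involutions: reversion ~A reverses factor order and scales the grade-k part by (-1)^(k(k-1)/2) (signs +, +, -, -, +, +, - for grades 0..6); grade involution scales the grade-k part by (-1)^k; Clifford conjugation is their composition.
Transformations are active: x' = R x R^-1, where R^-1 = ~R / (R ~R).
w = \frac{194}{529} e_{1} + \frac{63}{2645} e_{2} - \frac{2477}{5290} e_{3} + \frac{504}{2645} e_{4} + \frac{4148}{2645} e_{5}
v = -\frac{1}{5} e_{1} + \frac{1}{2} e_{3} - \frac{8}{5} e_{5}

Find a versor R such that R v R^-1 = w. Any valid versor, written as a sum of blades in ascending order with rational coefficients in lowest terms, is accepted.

Construction: equal norms (both -\frac{57}{20}) license R = v + w = \frac{441}{2645} e_{1} + \frac{63}{2645} e_{2} + \frac{84}{2645} e_{3} + \frac{504}{2645} e_{4} - \frac{84}{2645} e_{5} — nothing changes along that direction, while (v - w)/2 changes sign, so v maps onto w.
Answer: \frac{441}{2645} e_{1} + \frac{63}{2645} e_{2} + \frac{84}{2645} e_{3} + \frac{504}{2645} e_{4} - \frac{84}{2645} e_{5}


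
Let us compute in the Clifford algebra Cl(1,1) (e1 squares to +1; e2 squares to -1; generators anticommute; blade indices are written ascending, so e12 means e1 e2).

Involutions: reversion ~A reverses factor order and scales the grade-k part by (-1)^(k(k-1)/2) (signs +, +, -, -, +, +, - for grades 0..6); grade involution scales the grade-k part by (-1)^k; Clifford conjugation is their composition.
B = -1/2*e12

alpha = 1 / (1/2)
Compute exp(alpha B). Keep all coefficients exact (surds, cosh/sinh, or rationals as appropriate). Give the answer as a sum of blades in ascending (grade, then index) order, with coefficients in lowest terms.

B^2 = (-1/2)^2*(e12)^2 = 1/4*(+1) = 1/4 (a basis 2-blade squares to minus the product of its generators' squares).
B^2 = 1/4 — a positive square means the series sums to a boost: l = 1/2, alpha*l = 1, so exp(alpha B) = cosh(1) + (sinh(1)/(1/2))*B = cosh(1) + (2*sinh(1))*B.
Answer: cosh(1) - sinh(1)*e12


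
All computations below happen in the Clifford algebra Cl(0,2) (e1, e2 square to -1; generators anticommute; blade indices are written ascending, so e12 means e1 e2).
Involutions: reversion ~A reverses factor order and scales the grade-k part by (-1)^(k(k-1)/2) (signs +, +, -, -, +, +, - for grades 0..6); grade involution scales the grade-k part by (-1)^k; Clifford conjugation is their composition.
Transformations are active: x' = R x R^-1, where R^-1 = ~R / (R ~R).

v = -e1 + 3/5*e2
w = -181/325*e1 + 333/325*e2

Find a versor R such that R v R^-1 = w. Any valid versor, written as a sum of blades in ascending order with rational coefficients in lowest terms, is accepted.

Why this works: both vectors square to -34/25, so q(v) = q(w) and R = v + w = -506/325*e1 + 528/325*e2 carries v to w — its own direction survives, the complement (v - w)/2 flips.
Answer: -506/325*e1 + 528/325*e2


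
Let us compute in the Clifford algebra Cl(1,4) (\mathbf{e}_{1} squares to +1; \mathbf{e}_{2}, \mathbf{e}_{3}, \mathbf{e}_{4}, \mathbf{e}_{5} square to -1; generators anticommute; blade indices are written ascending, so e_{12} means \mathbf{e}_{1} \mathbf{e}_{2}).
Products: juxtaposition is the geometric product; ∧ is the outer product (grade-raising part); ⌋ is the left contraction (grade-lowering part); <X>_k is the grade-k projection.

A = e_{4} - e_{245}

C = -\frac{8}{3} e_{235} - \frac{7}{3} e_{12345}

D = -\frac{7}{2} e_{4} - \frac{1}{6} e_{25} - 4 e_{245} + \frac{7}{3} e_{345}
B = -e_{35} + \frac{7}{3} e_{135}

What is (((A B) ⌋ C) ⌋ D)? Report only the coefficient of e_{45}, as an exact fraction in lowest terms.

step 1: -e_{234} + e_{345} - \frac{7}{3} e_{1234} + \frac{7}{3} e_{1345}
step 2: -\frac{49}{9} e_{2} - \frac{49}{9} e_{5} - \frac{7}{3} e_{12} - \frac{7}{3} e_{15}
step 3: \frac{49}{54} e_{2} - \frac{49}{54} e_{5} - \frac{196}{9} e_{24} + \frac{343}{27} e_{34} - \frac{196}{9} e_{45}
Answer: -\frac{196}{9}


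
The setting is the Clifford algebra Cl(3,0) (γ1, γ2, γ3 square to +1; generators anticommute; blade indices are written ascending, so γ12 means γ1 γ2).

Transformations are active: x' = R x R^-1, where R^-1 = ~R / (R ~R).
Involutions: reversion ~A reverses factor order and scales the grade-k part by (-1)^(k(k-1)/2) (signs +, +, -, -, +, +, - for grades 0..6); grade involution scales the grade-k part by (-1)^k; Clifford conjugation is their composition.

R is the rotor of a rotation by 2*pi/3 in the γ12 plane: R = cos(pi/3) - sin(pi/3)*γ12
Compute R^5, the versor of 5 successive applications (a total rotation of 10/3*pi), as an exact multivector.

Because a rotor carries half the rotation angle, composing 5 copies of this γ12-plane rotor multiplies the phase: 5*(pi/3) = 5*pi/3, hence R^5 = cos(5*pi/3) - sin(5*pi/3)*γ12.
cos(5*pi/3) = 1/2 and sin(5*pi/3) = -sqrt(3)/2, so R^5 = 1/2 + sqrt(3)/2*γ12. The net rotation is 4/3*pi (after discarding 1 full turn, each of which contributes a factor -1 to the rotor); the rotor keeps the half-angle phase exactly.
Answer: 1/2 + sqrt(3)/2*γ12


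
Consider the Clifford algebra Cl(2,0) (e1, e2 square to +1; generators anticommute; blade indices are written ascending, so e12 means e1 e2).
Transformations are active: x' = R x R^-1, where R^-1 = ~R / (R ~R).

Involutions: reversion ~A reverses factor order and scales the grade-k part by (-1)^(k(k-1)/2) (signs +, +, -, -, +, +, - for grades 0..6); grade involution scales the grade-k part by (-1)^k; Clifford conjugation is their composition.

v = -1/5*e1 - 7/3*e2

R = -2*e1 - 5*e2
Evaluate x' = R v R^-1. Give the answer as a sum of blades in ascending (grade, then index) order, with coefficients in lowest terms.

~R = -2*e1 - 5*e2, and R ~R = 29, so R^-1 = ~R / (29).
R v = 181/15 + 11/3*e12
Answer: -637/435*e1 - 53/29*e2


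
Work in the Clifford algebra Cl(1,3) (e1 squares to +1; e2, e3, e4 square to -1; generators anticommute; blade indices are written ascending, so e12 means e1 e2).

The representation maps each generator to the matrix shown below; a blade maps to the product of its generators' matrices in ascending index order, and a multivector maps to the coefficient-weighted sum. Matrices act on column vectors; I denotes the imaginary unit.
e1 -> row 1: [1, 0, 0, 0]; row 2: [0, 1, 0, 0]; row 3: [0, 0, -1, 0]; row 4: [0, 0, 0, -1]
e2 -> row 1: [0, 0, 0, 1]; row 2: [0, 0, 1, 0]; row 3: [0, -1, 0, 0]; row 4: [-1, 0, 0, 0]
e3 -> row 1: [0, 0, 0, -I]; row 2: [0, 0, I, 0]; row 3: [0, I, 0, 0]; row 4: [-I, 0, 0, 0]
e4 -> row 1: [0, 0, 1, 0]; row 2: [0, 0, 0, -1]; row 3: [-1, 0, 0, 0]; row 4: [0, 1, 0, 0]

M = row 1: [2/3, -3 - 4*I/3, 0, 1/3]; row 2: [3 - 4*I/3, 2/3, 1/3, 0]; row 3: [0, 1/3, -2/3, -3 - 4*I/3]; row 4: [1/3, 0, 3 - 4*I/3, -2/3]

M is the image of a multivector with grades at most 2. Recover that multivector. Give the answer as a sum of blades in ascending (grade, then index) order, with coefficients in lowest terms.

Method: the blade images are trace-orthogonal — tr(rho(e_A) rho(e_B)^-1) = 4 if A = B and 0 otherwise — and rho(e_A)^-1 = (e_A)^2 * rho(e_A) with (e_A)^2 = +1 or -1, so the coefficient of e_A in the preimage is (e_A)^2 * tr(M rho(e_A))/4.
Nonzero projections over blades of grade <= 2: e1: (e1)^2 = +1, tr(M rho(e1)) = 8/3, coefficient 2/3; e12: (e12)^2 = +1, tr(M rho(e12)) = 4/3, coefficient 1/3; e24: (e24)^2 = -1, tr(M rho(e24)) = 12, coefficient -3; e34: (e34)^2 = -1, tr(M rho(e34)) = -16/3, coefficient 4/3. Every other blade of grade <= 2 projects to 0.
Answer: 2/3*e1 + 1/3*e12 - 3*e24 + 4/3*e34


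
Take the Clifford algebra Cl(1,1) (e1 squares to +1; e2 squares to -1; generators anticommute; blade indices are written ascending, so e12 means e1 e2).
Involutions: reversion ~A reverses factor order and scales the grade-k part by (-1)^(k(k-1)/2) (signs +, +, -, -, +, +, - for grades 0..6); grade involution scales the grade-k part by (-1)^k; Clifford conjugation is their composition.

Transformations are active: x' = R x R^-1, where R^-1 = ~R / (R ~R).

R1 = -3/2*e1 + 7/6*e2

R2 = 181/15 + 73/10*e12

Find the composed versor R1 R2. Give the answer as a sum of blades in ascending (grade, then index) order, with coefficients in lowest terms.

Distribute over the terms of R1 (each basis-blade product reordered to ascending indices, repeated generators contracted through their squares):
(-3/2*e1) R2 = -181/10*e1 - 219/20*e2
(7/6*e2) R2 = 511/60*e1 + 1267/90*e2
Summing the partial products and collecting blades:
Answer: -115/12*e1 + 563/180*e2


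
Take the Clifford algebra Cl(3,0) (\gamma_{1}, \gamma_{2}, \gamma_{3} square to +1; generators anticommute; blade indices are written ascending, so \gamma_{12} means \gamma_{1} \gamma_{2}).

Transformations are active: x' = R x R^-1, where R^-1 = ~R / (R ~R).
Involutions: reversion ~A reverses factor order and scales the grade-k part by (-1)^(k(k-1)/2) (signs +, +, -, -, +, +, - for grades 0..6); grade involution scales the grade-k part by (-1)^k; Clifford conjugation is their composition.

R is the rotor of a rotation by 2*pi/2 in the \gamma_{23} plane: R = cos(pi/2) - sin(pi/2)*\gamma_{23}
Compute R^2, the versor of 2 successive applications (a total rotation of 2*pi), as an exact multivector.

Because a rotor carries half the rotation angle, composing 2 copies of this \gamma_{23}-plane rotor multiplies the phase: 2*(pi/2) = \pi, hence R^2 = cos(\pi) - sin(\pi)*\gamma_{23}.
cos(\pi) = -1 and sin(\pi) = 0, so R^2 = -1. The total rotation 2*pi is 1 full turn, so every vector returns to itself, yet the rotor is -1, on the OTHER sheet of the double cover (an odd number of 2*pi turns).
Answer: -1


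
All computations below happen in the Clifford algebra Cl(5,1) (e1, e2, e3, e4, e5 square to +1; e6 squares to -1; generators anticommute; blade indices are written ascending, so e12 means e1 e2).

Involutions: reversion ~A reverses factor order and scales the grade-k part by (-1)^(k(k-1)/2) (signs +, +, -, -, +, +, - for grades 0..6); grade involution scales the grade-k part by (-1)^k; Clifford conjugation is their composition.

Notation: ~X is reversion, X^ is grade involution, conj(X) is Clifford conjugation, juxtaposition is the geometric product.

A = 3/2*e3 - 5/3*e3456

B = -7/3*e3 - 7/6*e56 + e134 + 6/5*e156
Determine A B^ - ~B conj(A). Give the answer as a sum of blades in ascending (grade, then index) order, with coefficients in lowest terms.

first term: 7/2 + 3/2*e14 + 35/18*e34 + 2*e134 - 5/3*e156 - 7/4*e356 + 35/9*e456 + 9/5*e1356
second term: 7/2 - 3/2*e14 - 35/18*e34 + 2*e134 - 5/3*e156 - 7/4*e356 + 35/9*e456 + 9/5*e1356
Answer: 3*e14 + 35/9*e34
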